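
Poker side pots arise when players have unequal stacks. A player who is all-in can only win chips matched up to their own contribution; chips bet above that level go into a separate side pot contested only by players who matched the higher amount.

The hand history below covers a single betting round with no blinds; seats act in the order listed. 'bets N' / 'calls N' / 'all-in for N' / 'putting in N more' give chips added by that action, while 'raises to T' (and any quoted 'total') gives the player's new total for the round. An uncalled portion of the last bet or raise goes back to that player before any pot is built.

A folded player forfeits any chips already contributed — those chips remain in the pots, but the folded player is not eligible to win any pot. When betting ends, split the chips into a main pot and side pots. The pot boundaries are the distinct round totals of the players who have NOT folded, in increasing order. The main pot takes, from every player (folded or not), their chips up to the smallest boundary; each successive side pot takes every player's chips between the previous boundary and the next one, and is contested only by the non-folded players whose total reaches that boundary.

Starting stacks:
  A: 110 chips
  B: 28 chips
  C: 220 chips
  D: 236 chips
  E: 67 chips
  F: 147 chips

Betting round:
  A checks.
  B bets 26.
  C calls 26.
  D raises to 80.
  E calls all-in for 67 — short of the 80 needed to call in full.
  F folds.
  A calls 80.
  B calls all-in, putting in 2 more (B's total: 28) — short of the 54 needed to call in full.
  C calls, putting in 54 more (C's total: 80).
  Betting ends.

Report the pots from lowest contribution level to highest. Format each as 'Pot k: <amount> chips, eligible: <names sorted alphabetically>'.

Pot 1: 140 chips, eligible: A, B, C, D, E
Pot 2: 156 chips, eligible: A, C, D, E
Pot 3: 39 chips, eligible: A, C, D

Derivation:
Contributions: A=80, B=28, C=80, D=80, E=67
Folded: F
Pot levels (distinct totals of non-folded players): 28, 67, 80
Layer 1-28: 28 each from A, B, C, D, E = 28*5 = 140 chips; eligible A, B, C, D, E
Layer 29-67: 39 each from A, C, D, E = 39*4 = 156 chips; eligible A, C, D, E
Layer 68-80: 13 each from A, C, D = 13*3 = 39 chips; eligible A, C, D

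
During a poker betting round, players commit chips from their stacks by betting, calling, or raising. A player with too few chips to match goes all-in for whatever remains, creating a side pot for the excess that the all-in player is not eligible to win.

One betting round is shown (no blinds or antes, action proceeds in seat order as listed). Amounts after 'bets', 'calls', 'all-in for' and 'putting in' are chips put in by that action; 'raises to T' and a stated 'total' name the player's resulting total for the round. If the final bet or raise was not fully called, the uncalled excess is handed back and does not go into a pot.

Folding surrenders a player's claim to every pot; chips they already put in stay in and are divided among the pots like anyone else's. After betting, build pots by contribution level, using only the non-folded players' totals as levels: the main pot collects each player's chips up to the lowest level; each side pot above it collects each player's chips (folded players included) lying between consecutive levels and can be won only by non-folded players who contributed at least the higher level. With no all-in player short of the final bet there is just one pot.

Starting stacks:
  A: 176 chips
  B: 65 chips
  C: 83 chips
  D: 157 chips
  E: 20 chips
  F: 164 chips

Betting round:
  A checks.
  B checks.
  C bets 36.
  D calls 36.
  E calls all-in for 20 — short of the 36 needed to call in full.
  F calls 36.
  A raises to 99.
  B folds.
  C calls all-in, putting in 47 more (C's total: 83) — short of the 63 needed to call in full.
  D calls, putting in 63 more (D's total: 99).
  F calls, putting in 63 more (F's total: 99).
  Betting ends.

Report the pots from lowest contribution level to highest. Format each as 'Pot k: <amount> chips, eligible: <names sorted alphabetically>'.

Contributions: A=99, C=83, D=99, E=20, F=99
Folded: B
Pot levels (distinct totals of non-folded players): 20, 83, 99
Layer 1-20: 20 each from A, C, D, E, F = 20*5 = 100 chips; eligible A, C, D, E, F
Layer 21-83: 63 each from A, C, D, F = 63*4 = 252 chips; eligible A, C, D, F
Layer 84-99: 16 each from A, D, F = 16*3 = 48 chips; eligible A, D, F

Pot 1: 100 chips, eligible: A, C, D, E, F
Pot 2: 252 chips, eligible: A, C, D, F
Pot 3: 48 chips, eligible: A, D, F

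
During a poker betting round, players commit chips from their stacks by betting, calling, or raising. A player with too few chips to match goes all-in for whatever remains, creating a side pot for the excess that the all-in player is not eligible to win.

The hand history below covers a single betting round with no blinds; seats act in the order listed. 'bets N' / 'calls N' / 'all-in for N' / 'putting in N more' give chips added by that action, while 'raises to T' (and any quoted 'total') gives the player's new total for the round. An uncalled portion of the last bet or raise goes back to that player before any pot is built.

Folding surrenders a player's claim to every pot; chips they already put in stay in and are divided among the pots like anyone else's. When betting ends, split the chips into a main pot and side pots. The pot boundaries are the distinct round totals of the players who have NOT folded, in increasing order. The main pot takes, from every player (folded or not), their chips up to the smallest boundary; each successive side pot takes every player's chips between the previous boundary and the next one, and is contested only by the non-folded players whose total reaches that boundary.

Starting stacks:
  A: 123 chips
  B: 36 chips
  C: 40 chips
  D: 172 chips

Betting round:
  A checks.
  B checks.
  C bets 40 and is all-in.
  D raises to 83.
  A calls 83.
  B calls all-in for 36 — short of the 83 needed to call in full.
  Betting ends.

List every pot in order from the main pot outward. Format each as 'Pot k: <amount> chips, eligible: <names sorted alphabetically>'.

Contributions: A=83, B=36, C=40, D=83
Pot levels (distinct totals of non-folded players): 36, 40, 83
Layer 1-36: 36 each from A, B, C, D = 36*4 = 144 chips; eligible A, B, C, D
Layer 37-40: 4 each from A, C, D = 4*3 = 12 chips; eligible A, C, D
Layer 41-83: 43 each from A, D = 43*2 = 86 chips; eligible A, D

Pot 1: 144 chips, eligible: A, B, C, D
Pot 2: 12 chips, eligible: A, C, D
Pot 3: 86 chips, eligible: A, D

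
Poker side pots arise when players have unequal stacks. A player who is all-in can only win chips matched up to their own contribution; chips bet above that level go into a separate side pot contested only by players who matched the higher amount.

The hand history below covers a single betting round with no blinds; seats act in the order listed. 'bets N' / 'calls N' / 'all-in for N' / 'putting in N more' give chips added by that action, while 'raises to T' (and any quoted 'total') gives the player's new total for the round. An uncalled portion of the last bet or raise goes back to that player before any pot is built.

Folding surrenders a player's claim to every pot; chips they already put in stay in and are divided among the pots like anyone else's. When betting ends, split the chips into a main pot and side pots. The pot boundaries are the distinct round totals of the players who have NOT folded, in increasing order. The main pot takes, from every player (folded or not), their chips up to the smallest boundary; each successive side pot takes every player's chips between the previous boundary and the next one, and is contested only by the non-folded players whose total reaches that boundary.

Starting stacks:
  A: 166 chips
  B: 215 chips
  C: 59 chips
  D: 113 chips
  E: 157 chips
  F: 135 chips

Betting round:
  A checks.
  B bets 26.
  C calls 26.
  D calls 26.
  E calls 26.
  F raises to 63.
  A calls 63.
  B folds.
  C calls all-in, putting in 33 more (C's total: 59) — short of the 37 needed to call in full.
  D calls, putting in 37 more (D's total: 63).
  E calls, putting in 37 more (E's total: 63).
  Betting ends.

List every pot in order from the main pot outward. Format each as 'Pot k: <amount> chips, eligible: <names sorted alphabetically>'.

Pot 1: 321 chips, eligible: A, C, D, E, F
Pot 2: 16 chips, eligible: A, D, E, F

Derivation:
Contributions: A=63, B=26, C=59, D=63, E=63, F=63
Folded: B
Pot levels (distinct totals of non-folded players): 59, 63
Layer 1-59: A 59 + B 26 + C 59 + D 59 + E 59 + F 59 = 321 chips; eligible A, C, D, E, F
Layer 60-63: 4 each from A, D, E, F = 4*4 = 16 chips; eligible A, D, E, F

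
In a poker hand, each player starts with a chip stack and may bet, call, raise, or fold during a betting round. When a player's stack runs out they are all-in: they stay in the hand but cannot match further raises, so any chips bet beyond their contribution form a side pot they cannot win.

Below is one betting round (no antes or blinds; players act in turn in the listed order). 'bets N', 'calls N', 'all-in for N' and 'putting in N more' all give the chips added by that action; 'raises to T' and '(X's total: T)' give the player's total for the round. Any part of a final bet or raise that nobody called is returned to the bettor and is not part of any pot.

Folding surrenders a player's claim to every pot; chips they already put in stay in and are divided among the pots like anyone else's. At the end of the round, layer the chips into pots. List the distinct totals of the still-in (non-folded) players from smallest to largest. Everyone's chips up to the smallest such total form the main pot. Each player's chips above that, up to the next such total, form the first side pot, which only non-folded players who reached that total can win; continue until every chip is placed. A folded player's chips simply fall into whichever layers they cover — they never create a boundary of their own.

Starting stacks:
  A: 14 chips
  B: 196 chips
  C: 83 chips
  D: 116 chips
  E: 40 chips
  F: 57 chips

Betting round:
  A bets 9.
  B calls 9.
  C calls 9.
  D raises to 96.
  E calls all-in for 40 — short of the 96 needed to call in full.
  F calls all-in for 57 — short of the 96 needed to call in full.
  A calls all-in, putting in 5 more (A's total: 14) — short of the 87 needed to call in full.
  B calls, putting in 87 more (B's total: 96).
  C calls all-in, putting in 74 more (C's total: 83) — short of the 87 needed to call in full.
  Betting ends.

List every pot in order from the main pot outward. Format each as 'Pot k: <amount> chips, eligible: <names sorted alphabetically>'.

Contributions: A=14, B=96, C=83, D=96, E=40, F=57
Pot levels (distinct totals of non-folded players): 14, 40, 57, 83, 96
Layer 1-14: 14 each from A, B, C, D, E, F = 14*6 = 84 chips; eligible A, B, C, D, E, F
Layer 15-40: 26 each from B, C, D, E, F = 26*5 = 130 chips; eligible B, C, D, E, F
Layer 41-57: 17 each from B, C, D, F = 17*4 = 68 chips; eligible B, C, D, F
Layer 58-83: 26 each from B, C, D = 26*3 = 78 chips; eligible B, C, D
Layer 84-96: 13 each from B, D = 13*2 = 26 chips; eligible B, D

Pot 1: 84 chips, eligible: A, B, C, D, E, F
Pot 2: 130 chips, eligible: B, C, D, E, F
Pot 3: 68 chips, eligible: B, C, D, F
Pot 4: 78 chips, eligible: B, C, D
Pot 5: 26 chips, eligible: B, D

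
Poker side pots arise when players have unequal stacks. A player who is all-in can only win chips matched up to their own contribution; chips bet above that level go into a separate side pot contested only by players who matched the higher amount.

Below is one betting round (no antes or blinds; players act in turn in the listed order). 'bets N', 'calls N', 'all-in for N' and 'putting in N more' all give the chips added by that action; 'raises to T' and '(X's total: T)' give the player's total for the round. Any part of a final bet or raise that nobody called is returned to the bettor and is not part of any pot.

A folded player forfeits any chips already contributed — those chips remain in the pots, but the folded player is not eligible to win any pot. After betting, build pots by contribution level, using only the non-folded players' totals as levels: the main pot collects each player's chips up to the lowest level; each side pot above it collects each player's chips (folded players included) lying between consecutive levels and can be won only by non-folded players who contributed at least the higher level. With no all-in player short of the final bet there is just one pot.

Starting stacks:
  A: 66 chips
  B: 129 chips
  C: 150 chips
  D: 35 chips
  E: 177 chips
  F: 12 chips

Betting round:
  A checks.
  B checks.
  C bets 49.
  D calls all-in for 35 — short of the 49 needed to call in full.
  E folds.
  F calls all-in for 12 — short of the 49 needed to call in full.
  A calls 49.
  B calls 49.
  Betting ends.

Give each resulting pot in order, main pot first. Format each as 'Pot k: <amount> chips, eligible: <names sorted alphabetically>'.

Pot 1: 60 chips, eligible: A, B, C, D, F
Pot 2: 92 chips, eligible: A, B, C, D
Pot 3: 42 chips, eligible: A, B, C

Derivation:
Contributions: A=49, B=49, C=49, D=35, F=12
Folded: E
Pot levels (distinct totals of non-folded players): 12, 35, 49
Layer 1-12: 12 each from A, B, C, D, F = 12*5 = 60 chips; eligible A, B, C, D, F
Layer 13-35: 23 each from A, B, C, D = 23*4 = 92 chips; eligible A, B, C, D
Layer 36-49: 14 each from A, B, C = 14*3 = 42 chips; eligible A, B, C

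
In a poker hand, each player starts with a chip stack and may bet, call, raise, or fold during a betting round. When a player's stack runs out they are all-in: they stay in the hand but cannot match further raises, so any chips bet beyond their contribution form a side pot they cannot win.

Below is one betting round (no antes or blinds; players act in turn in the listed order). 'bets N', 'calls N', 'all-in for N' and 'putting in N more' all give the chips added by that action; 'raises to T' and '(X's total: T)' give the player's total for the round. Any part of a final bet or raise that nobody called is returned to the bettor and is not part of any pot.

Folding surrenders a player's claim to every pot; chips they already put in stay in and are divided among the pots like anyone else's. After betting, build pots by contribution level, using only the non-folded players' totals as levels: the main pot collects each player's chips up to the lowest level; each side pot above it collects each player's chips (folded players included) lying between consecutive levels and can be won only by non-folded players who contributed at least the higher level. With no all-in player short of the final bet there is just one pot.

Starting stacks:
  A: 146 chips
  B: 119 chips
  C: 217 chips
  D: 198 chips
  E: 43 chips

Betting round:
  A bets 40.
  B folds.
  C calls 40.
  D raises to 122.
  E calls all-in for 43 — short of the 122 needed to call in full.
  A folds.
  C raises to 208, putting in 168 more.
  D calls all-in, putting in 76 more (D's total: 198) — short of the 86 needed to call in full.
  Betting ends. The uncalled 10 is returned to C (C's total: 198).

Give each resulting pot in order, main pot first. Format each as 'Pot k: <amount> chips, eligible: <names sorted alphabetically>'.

Pot 1: 169 chips, eligible: C, D, E
Pot 2: 310 chips, eligible: C, D

Derivation:
Contributions (after 10 returned to C): A=40, C=198, D=198, E=43
Folded: A, B
Pot levels (distinct totals of non-folded players): 43, 198
Layer 1-43: A 40 + C 43 + D 43 + E 43 = 169 chips; eligible C, D, E
Layer 44-198: 155 each from C, D = 155*2 = 310 chips; eligible C, D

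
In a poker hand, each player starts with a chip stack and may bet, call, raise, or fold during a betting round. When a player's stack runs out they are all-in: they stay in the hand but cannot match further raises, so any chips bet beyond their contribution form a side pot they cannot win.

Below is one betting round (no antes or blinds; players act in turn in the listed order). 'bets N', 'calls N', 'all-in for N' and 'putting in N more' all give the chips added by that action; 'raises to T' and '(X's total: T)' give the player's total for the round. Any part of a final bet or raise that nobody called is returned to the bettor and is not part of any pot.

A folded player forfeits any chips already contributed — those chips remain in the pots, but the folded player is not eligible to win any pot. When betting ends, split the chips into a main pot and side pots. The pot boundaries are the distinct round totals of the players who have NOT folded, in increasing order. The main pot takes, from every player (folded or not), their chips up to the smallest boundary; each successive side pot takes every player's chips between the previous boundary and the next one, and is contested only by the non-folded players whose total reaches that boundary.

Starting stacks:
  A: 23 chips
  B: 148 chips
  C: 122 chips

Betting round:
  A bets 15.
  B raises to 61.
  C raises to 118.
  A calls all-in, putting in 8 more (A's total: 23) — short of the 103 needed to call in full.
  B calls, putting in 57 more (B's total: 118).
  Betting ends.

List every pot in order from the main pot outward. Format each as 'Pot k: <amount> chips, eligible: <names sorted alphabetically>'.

Contributions: A=23, B=118, C=118
Pot levels (distinct totals of non-folded players): 23, 118
Layer 1-23: 23 each from A, B, C = 23*3 = 69 chips; eligible A, B, C
Layer 24-118: 95 each from B, C = 95*2 = 190 chips; eligible B, C

Pot 1: 69 chips, eligible: A, B, C
Pot 2: 190 chips, eligible: B, C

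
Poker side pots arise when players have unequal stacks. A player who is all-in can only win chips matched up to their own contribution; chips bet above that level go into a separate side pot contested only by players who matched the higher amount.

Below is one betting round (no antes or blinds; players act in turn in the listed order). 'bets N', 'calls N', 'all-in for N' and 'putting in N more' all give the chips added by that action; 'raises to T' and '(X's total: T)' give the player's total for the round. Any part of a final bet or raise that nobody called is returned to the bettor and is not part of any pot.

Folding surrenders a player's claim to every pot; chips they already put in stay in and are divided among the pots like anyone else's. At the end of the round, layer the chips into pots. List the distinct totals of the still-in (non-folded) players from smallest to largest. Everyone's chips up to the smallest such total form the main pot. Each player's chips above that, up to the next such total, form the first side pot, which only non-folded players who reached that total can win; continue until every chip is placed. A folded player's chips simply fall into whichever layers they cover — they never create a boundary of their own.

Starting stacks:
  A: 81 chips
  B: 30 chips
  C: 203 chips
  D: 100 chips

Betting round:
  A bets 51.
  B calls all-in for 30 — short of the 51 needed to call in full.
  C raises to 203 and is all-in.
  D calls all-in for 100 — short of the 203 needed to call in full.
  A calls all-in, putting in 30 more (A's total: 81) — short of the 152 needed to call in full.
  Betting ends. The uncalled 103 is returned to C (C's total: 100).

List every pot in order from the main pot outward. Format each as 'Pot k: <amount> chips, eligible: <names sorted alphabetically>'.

Pot 1: 120 chips, eligible: A, B, C, D
Pot 2: 153 chips, eligible: A, C, D
Pot 3: 38 chips, eligible: C, D

Derivation:
Contributions (after 103 returned to C): A=81, B=30, C=100, D=100
Pot levels (distinct totals of non-folded players): 30, 81, 100
Layer 1-30: 30 each from A, B, C, D = 30*4 = 120 chips; eligible A, B, C, D
Layer 31-81: 51 each from A, C, D = 51*3 = 153 chips; eligible A, C, D
Layer 82-100: 19 each from C, D = 19*2 = 38 chips; eligible C, D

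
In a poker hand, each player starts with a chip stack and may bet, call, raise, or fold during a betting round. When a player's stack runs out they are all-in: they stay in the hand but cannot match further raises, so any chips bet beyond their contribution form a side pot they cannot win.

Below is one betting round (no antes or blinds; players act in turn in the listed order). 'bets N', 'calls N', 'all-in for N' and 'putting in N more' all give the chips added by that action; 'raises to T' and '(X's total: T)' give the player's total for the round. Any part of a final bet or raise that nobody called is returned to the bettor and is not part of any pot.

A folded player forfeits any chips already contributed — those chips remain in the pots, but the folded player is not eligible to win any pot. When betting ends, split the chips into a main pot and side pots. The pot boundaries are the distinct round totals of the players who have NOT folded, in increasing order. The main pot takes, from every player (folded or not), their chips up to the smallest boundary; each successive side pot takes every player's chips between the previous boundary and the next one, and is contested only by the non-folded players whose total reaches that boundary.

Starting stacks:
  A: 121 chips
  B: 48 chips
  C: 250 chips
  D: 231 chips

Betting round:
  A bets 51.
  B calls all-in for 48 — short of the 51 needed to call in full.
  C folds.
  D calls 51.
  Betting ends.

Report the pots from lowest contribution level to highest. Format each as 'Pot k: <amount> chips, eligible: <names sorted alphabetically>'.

Contributions: A=51, B=48, D=51
Folded: C
Pot levels (distinct totals of non-folded players): 48, 51
Layer 1-48: 48 each from A, B, D = 48*3 = 144 chips; eligible A, B, D
Layer 49-51: 3 each from A, D = 3*2 = 6 chips; eligible A, D

Pot 1: 144 chips, eligible: A, B, D
Pot 2: 6 chips, eligible: A, D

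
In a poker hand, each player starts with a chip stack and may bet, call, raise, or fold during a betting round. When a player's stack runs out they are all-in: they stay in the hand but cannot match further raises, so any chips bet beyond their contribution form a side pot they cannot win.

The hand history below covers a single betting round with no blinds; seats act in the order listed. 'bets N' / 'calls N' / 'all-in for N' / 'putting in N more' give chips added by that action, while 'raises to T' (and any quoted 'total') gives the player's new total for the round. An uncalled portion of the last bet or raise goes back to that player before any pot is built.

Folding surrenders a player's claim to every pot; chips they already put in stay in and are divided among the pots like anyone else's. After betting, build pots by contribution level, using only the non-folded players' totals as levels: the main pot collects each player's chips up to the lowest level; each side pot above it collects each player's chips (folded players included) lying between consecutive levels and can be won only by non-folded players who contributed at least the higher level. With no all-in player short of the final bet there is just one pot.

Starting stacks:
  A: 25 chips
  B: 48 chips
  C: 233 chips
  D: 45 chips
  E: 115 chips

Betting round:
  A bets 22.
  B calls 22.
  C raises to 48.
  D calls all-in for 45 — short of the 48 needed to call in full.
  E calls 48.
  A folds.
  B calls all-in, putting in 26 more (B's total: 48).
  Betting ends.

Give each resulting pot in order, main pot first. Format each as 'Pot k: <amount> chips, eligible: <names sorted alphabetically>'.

Contributions: A=22, B=48, C=48, D=45, E=48
Folded: A
Pot levels (distinct totals of non-folded players): 45, 48
Layer 1-45: A 22 + B 45 + C 45 + D 45 + E 45 = 202 chips; eligible B, C, D, E
Layer 46-48: 3 each from B, C, E = 3*3 = 9 chips; eligible B, C, E

Pot 1: 202 chips, eligible: B, C, D, E
Pot 2: 9 chips, eligible: B, C, E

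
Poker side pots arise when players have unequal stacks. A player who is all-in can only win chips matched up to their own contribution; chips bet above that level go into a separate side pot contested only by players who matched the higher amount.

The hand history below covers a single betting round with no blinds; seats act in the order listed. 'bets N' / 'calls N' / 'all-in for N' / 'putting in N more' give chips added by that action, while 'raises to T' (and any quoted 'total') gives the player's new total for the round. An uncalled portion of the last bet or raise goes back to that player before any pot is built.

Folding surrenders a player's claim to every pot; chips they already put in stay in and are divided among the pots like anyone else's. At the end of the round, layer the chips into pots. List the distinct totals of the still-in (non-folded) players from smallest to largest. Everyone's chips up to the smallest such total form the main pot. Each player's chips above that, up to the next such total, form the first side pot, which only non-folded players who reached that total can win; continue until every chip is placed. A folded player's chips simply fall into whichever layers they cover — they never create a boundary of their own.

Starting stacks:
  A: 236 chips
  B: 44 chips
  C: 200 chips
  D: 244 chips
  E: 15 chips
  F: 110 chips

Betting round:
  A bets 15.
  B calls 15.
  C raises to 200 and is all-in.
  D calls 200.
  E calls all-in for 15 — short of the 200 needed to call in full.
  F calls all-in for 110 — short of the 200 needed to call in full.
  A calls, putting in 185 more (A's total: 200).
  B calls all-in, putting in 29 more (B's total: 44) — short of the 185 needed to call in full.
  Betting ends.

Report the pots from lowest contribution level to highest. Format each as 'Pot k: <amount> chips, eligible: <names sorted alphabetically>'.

Pot 1: 90 chips, eligible: A, B, C, D, E, F
Pot 2: 145 chips, eligible: A, B, C, D, F
Pot 3: 264 chips, eligible: A, C, D, F
Pot 4: 270 chips, eligible: A, C, D

Derivation:
Contributions: A=200, B=44, C=200, D=200, E=15, F=110
Pot levels (distinct totals of non-folded players): 15, 44, 110, 200
Layer 1-15: 15 each from A, B, C, D, E, F = 15*6 = 90 chips; eligible A, B, C, D, E, F
Layer 16-44: 29 each from A, B, C, D, F = 29*5 = 145 chips; eligible A, B, C, D, F
Layer 45-110: 66 each from A, C, D, F = 66*4 = 264 chips; eligible A, C, D, F
Layer 111-200: 90 each from A, C, D = 90*3 = 270 chips; eligible A, C, D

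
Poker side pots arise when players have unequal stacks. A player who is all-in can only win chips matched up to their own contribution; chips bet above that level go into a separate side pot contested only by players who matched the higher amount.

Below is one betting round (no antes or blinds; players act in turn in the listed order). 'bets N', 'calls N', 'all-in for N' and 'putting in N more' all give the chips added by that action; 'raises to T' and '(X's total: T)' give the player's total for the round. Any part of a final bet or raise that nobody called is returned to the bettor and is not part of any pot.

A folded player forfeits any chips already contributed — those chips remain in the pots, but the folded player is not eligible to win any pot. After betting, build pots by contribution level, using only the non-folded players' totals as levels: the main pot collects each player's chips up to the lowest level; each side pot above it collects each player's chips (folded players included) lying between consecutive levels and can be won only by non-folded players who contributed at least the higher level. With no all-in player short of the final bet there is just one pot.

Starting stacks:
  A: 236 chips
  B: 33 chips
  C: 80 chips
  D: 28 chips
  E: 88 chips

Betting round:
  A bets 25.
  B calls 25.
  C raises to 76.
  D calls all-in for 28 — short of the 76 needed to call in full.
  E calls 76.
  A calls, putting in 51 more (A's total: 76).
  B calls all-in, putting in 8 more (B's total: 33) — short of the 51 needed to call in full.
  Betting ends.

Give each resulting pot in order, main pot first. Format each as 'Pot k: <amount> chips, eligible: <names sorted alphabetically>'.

Pot 1: 140 chips, eligible: A, B, C, D, E
Pot 2: 20 chips, eligible: A, B, C, E
Pot 3: 129 chips, eligible: A, C, E

Derivation:
Contributions: A=76, B=33, C=76, D=28, E=76
Pot levels (distinct totals of non-folded players): 28, 33, 76
Layer 1-28: 28 each from A, B, C, D, E = 28*5 = 140 chips; eligible A, B, C, D, E
Layer 29-33: 5 each from A, B, C, E = 5*4 = 20 chips; eligible A, B, C, E
Layer 34-76: 43 each from A, C, E = 43*3 = 129 chips; eligible A, C, E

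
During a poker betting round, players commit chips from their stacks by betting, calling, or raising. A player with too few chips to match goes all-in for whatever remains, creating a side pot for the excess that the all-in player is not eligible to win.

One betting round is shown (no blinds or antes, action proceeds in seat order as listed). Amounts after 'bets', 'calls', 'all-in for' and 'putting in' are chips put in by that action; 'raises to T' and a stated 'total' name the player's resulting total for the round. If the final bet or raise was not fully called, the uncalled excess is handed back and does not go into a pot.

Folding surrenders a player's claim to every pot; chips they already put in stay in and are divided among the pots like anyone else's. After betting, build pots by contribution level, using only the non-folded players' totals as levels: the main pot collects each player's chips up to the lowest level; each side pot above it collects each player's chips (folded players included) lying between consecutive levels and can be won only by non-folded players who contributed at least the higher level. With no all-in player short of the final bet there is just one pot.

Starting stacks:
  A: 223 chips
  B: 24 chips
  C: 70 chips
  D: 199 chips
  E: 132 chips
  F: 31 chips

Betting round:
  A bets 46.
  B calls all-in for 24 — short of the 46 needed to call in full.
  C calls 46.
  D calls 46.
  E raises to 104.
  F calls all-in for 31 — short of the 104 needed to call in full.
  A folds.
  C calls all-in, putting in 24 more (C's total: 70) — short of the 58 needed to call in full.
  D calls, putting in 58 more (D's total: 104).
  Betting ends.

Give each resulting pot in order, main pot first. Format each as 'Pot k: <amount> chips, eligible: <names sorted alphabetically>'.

Pot 1: 144 chips, eligible: B, C, D, E, F
Pot 2: 35 chips, eligible: C, D, E, F
Pot 3: 132 chips, eligible: C, D, E
Pot 4: 68 chips, eligible: D, E

Derivation:
Contributions: A=46, B=24, C=70, D=104, E=104, F=31
Folded: A
Pot levels (distinct totals of non-folded players): 24, 31, 70, 104
Layer 1-24: 24 each from A, B, C, D, E, F = 24*6 = 144 chips; eligible B, C, D, E, F
Layer 25-31: 7 each from A, C, D, E, F = 7*5 = 35 chips; eligible C, D, E, F
Layer 32-70: A 15 + C 39 + D 39 + E 39 = 132 chips; eligible C, D, E
Layer 71-104: 34 each from D, E = 34*2 = 68 chips; eligible D, E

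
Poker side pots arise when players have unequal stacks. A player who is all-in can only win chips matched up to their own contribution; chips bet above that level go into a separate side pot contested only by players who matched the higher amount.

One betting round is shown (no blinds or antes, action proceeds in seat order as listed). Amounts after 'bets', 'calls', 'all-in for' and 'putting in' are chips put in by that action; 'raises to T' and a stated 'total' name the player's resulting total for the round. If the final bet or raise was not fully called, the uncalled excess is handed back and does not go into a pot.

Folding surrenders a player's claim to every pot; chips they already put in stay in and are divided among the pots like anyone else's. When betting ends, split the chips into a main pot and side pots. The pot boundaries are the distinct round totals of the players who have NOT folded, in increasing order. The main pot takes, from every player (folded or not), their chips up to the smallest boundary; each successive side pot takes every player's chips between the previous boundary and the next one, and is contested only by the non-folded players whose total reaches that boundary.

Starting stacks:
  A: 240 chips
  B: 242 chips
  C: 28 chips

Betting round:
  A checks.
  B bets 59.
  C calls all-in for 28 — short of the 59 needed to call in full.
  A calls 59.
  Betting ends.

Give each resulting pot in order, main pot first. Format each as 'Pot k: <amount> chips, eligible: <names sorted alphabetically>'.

Contributions: A=59, B=59, C=28
Pot levels (distinct totals of non-folded players): 28, 59
Layer 1-28: 28 each from A, B, C = 28*3 = 84 chips; eligible A, B, C
Layer 29-59: 31 each from A, B = 31*2 = 62 chips; eligible A, B

Pot 1: 84 chips, eligible: A, B, C
Pot 2: 62 chips, eligible: A, B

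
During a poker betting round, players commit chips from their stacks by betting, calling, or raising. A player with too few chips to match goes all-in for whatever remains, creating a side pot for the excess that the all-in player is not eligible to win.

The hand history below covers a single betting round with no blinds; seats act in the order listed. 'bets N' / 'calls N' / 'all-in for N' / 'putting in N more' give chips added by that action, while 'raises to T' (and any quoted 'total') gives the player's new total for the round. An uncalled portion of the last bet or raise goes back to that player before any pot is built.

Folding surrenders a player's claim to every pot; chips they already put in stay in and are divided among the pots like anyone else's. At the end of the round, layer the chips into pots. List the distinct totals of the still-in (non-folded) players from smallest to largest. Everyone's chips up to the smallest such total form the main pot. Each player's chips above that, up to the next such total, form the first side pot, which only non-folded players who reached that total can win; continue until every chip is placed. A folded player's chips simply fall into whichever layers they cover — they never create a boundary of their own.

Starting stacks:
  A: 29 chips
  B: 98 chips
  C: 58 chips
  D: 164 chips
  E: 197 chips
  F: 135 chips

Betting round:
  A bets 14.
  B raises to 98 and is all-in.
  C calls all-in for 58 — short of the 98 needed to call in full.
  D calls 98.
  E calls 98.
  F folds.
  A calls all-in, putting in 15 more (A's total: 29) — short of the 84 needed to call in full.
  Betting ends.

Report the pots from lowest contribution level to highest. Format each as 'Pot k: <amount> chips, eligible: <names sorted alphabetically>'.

Contributions: A=29, B=98, C=58, D=98, E=98
Folded: F
Pot levels (distinct totals of non-folded players): 29, 58, 98
Layer 1-29: 29 each from A, B, C, D, E = 29*5 = 145 chips; eligible A, B, C, D, E
Layer 30-58: 29 each from B, C, D, E = 29*4 = 116 chips; eligible B, C, D, E
Layer 59-98: 40 each from B, D, E = 40*3 = 120 chips; eligible B, D, E

Pot 1: 145 chips, eligible: A, B, C, D, E
Pot 2: 116 chips, eligible: B, C, D, E
Pot 3: 120 chips, eligible: B, D, E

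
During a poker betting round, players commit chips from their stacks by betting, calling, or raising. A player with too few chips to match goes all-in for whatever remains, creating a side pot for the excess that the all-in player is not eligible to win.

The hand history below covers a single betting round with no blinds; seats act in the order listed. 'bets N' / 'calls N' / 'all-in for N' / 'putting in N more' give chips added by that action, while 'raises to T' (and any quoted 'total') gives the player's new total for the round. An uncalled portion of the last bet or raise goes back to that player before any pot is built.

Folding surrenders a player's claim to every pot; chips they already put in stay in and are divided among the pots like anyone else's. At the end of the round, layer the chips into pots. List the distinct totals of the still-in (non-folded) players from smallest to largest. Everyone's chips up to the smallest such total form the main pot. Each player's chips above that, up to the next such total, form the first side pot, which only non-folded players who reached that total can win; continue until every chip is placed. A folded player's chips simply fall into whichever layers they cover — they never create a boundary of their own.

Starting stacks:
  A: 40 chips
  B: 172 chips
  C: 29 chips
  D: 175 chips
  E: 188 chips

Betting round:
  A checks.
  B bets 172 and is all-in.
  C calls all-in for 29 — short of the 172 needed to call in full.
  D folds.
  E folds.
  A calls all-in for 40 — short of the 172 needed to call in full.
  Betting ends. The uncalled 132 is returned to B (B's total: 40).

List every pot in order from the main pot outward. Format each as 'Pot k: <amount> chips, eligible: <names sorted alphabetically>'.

Pot 1: 87 chips, eligible: A, B, C
Pot 2: 22 chips, eligible: A, B

Derivation:
Contributions (after 132 returned to B): A=40, B=40, C=29
Folded: D, E
Pot levels (distinct totals of non-folded players): 29, 40
Layer 1-29: 29 each from A, B, C = 29*3 = 87 chips; eligible A, B, C
Layer 30-40: 11 each from A, B = 11*2 = 22 chips; eligible A, B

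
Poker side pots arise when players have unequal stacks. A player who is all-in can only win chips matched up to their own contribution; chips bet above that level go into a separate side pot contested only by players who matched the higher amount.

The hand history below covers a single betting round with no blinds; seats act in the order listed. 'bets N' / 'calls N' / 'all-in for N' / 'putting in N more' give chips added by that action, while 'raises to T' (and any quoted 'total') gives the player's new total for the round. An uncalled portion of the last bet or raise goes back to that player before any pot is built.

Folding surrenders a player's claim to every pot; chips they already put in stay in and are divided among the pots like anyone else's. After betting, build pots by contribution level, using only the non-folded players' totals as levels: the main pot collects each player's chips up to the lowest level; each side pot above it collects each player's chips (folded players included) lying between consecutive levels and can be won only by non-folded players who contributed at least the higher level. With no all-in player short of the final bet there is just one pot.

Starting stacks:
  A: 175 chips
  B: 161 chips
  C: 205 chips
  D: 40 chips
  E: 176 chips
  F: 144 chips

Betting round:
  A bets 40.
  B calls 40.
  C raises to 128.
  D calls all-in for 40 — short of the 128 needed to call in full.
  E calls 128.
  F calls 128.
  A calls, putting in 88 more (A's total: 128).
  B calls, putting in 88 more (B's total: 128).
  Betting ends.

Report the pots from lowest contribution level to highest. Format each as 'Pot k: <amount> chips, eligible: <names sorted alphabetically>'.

Contributions: A=128, B=128, C=128, D=40, E=128, F=128
Pot levels (distinct totals of non-folded players): 40, 128
Layer 1-40: 40 each from A, B, C, D, E, F = 40*6 = 240 chips; eligible A, B, C, D, E, F
Layer 41-128: 88 each from A, B, C, E, F = 88*5 = 440 chips; eligible A, B, C, E, F

Pot 1: 240 chips, eligible: A, B, C, D, E, F
Pot 2: 440 chips, eligible: A, B, C, E, F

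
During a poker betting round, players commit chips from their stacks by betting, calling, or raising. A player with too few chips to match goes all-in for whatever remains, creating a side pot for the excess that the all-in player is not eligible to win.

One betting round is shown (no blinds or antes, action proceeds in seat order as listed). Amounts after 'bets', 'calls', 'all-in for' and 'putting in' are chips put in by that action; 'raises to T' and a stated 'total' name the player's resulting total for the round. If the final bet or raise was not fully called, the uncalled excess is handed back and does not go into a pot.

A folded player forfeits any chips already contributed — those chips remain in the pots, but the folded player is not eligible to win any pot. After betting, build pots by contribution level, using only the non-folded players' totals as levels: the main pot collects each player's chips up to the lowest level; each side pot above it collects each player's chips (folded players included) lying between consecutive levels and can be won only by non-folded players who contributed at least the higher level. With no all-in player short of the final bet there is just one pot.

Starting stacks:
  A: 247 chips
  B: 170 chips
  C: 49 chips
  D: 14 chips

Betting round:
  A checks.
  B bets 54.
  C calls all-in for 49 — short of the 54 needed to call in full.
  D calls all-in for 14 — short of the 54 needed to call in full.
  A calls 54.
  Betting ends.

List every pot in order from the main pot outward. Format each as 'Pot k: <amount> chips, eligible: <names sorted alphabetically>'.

Pot 1: 56 chips, eligible: A, B, C, D
Pot 2: 105 chips, eligible: A, B, C
Pot 3: 10 chips, eligible: A, B

Derivation:
Contributions: A=54, B=54, C=49, D=14
Pot levels (distinct totals of non-folded players): 14, 49, 54
Layer 1-14: 14 each from A, B, C, D = 14*4 = 56 chips; eligible A, B, C, D
Layer 15-49: 35 each from A, B, C = 35*3 = 105 chips; eligible A, B, C
Layer 50-54: 5 each from A, B = 5*2 = 10 chips; eligible A, B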